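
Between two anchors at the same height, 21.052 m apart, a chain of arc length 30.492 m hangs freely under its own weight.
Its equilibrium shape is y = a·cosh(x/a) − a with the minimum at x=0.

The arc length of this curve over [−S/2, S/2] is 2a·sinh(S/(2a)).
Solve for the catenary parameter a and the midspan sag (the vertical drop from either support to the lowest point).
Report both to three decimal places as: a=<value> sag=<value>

a=6.811 sag=9.887

seed: a₀ = √(S³/(24(L−S))) = √(21.052³/(24·9.440)) = 6.417242
iter 1: u=1.640268  f(a)=+1.354e+00  f'(a)=-3.814e+00  a ← 6.417242 − (+1.354e+00/-3.814e+00) = 6.772385
iter 2: u=1.554253  f(a)=+1.206e-01  f'(a)=-3.162e+00  a ← 6.772385 − (+1.206e-01/-3.162e+00) = 6.810509
iter 3: u=1.545553  f(a)=+1.162e-03  f'(a)=-3.102e+00  a ← 6.810509 − (+1.162e-03/-3.102e+00) = 6.810884
iter 4: u=1.545468  f(a)=+1.101e-07  f'(a)=-3.101e+00  a ← 6.810884 − (+1.101e-07/-3.101e+00) = 6.810884
iter 5: u=1.545468  f(a)=+3.553e-15  f'(a)=-3.101e+00  a ← 6.810884 − (+3.553e-15/-3.101e+00) = 6.810884
converged: |Δa| < 1e-12 after 5 iterations
sag = a·(cosh(S/(2a)) − 1) = 6.810884·(cosh(1.545468) − 1) = 9.887280
T_max/T_min = cosh(S/(2a)) = 2.451688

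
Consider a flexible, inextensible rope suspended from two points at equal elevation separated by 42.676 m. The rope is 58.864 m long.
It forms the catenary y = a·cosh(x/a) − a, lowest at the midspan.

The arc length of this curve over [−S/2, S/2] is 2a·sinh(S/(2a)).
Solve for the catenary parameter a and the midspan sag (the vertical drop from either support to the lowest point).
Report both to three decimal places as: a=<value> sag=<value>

seed: a₀ = √(S³/(24(L−S))) = √(42.676³/(24·16.188)) = 14.144036
iter 1: u=1.508622  f(a)=+1.945e+00  f'(a)=-2.854e+00  a ← 14.144036 − (+1.945e+00/-2.854e+00) = 14.825563
iter 2: u=1.439271  f(a)=+1.494e-01  f'(a)=-2.431e+00  a ← 14.825563 − (+1.494e-01/-2.431e+00) = 14.887031
iter 3: u=1.433328  f(a)=+1.044e-03  f'(a)=-2.397e+00  a ← 14.887031 − (+1.044e-03/-2.397e+00) = 14.887466
iter 4: u=1.433286  f(a)=+5.175e-08  f'(a)=-2.397e+00  a ← 14.887466 − (+5.175e-08/-2.397e+00) = 14.887466
iter 5: u=1.433286  f(a)=+7.105e-15  f'(a)=-2.397e+00  a ← 14.887466 − (+7.105e-15/-2.397e+00) = 14.887466
converged: |Δa| < 1e-12 after 5 iterations
sag = a·(cosh(S/(2a)) − 1) = 14.887466·(cosh(1.433286) − 1) = 18.095549
T_max/T_min = cosh(S/(2a)) = 2.215489

a=14.887 sag=18.096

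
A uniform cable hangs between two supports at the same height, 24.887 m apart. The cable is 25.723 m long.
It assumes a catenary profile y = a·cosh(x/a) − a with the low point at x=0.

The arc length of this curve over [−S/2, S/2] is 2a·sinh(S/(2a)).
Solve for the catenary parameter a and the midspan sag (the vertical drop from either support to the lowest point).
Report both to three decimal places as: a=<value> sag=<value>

seed: a₀ = √(S³/(24(L−S))) = √(24.887³/(24·0.836)) = 27.717245
iter 1: u=0.448944  f(a)=+8.465e-03  f'(a)=-6.155e-02  a ← 27.717245 − (+8.465e-03/-6.155e-02) = 27.854786
iter 2: u=0.446728  f(a)=+6.343e-05  f'(a)=-6.063e-02  a ← 27.854786 − (+6.343e-05/-6.063e-02) = 27.855832
iter 3: u=0.446711  f(a)=+3.620e-09  f'(a)=-6.062e-02  a ← 27.855832 − (+3.620e-09/-6.062e-02) = 27.855832
iter 4: u=0.446711  f(a)=+3.553e-15  f'(a)=-6.062e-02  a ← 27.855832 − (+3.553e-15/-6.062e-02) = 27.855832
converged: |Δa| < 1e-12 after 4 iterations
sag = a·(cosh(S/(2a)) − 1) = 27.855832·(cosh(0.446711) − 1) = 2.825849
T_max/T_min = cosh(S/(2a)) = 1.101446

a=27.856 sag=2.826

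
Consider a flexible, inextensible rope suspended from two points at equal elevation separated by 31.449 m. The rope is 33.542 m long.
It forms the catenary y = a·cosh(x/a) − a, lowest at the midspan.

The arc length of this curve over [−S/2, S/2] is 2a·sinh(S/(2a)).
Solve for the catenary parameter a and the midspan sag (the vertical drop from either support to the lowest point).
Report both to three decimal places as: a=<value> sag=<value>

seed: a₀ = √(S³/(24(L−S))) = √(31.449³/(24·2.093)) = 24.883990
iter 1: u=0.631912  f(a)=+4.219e-02  f'(a)=-1.750e-01  a ← 24.883990 − (+4.219e-02/-1.750e-01) = 25.125015
iter 2: u=0.625850  f(a)=+6.208e-04  f'(a)=-1.699e-01  a ← 25.125015 − (+6.208e-04/-1.699e-01) = 25.128669
iter 3: u=0.625759  f(a)=+1.389e-07  f'(a)=-1.698e-01  a ← 25.128669 − (+1.389e-07/-1.698e-01) = 25.128670
iter 4: u=0.625759  f(a)=+7.105e-15  f'(a)=-1.698e-01  a ← 25.128670 − (+7.105e-15/-1.698e-01) = 25.128670
converged: |Δa| < 1e-12 after 4 iterations
sag = a·(cosh(S/(2a)) − 1) = 25.128670·(cosh(0.625759) − 1) = 5.082528
T_max/T_min = cosh(S/(2a)) = 1.202260

a=25.129 sag=5.083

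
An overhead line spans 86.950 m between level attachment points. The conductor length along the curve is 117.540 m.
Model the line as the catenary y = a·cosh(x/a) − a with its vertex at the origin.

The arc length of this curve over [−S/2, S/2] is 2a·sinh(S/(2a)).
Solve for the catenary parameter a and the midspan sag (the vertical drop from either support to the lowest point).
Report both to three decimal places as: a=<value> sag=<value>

seed: a₀ = √(S³/(24(L−S))) = √(86.950³/(24·30.590)) = 29.923268
iter 1: u=1.452883  f(a)=+3.396e+00  f'(a)=-2.510e+00  a ← 29.923268 − (+3.396e+00/-2.510e+00) = 31.276141
iter 2: u=1.390037  f(a)=+2.439e-01  f'(a)=-2.161e+00  a ← 31.276141 − (+2.439e-01/-2.161e+00) = 31.388975
iter 3: u=1.385040  f(a)=+1.473e-03  f'(a)=-2.135e+00  a ← 31.388975 − (+1.473e-03/-2.135e+00) = 31.389665
iter 4: u=1.385010  f(a)=+5.445e-08  f'(a)=-2.135e+00  a ← 31.389665 − (+5.445e-08/-2.135e+00) = 31.389665
iter 5: u=1.385010  f(a)=-2.842e-14  f'(a)=-2.135e+00  a ← 31.389665 − (-2.842e-14/-2.135e+00) = 31.389665
converged: |Δa| < 1e-12 after 5 iterations
sag = a·(cosh(S/(2a)) − 1) = 31.389665·(cosh(1.385010) − 1) = 35.237837
T_max/T_min = cosh(S/(2a)) = 2.122594

a=31.390 sag=35.238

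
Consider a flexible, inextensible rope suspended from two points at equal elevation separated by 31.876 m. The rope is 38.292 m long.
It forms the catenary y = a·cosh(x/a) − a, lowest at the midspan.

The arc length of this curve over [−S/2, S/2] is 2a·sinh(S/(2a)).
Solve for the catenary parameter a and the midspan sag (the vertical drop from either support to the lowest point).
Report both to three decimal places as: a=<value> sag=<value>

a=14.922 sag=9.352

seed: a₀ = √(S³/(24(L−S))) = √(31.876³/(24·6.416)) = 14.503003
iter 1: u=1.098945  f(a)=+3.988e-01  f'(a)=-9.963e-01  a ← 14.503003 − (+3.988e-01/-9.963e-01) = 14.903217
iter 2: u=1.069434  f(a)=+1.710e-02  f'(a)=-9.125e-01  a ← 14.903217 − (+1.710e-02/-9.125e-01) = 14.921957
iter 3: u=1.068090  f(a)=+3.458e-05  f'(a)=-9.089e-01  a ← 14.921957 − (+3.458e-05/-9.089e-01) = 14.921995
iter 4: u=1.068088  f(a)=+1.420e-10  f'(a)=-9.089e-01  a ← 14.921995 − (+1.420e-10/-9.089e-01) = 14.921995
iter 5: u=1.068088  f(a)=+7.105e-15  f'(a)=-9.089e-01  a ← 14.921995 − (+7.105e-15/-9.089e-01) = 14.921995
converged: |Δa| < 1e-12 after 5 iterations
sag = a·(cosh(S/(2a)) − 1) = 14.921995·(cosh(1.068088) − 1) = 9.352173
T_max/T_min = cosh(S/(2a)) = 1.626737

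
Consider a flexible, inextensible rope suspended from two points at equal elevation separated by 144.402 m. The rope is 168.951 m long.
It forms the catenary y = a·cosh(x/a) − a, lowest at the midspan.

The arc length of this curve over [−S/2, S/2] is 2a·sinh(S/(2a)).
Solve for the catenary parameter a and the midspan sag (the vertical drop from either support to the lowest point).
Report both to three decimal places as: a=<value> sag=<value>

seed: a₀ = √(S³/(24(L−S))) = √(144.402³/(24·24.549)) = 71.488682
iter 1: u=1.009964  f(a)=+1.283e+00  f'(a)=-7.594e-01  a ← 71.488682 − (+1.283e+00/-7.594e-01) = 73.177898
iter 2: u=0.986650  f(a)=+4.688e-02  f'(a)=-7.049e-01  a ← 73.177898 − (+4.688e-02/-7.049e-01) = 73.244405
iter 3: u=0.985754  f(a)=+6.786e-05  f'(a)=-7.028e-01  a ← 73.244405 − (+6.786e-05/-7.028e-01) = 73.244501
iter 4: u=0.985753  f(a)=+1.426e-10  f'(a)=-7.028e-01  a ← 73.244501 − (+1.426e-10/-7.028e-01) = 73.244501
iter 5: u=0.985753  f(a)=+0.000e+00  f'(a)=-7.028e-01  a ← 73.244501 − (+0.000e+00/-7.028e-01) = 73.244501
converged: |Δa| < 1e-12 after 5 iterations
sag = a·(cosh(S/(2a)) − 1) = 73.244501·(cosh(0.985753) − 1) = 38.562775
T_max/T_min = cosh(S/(2a)) = 1.526494

a=73.245 sag=38.563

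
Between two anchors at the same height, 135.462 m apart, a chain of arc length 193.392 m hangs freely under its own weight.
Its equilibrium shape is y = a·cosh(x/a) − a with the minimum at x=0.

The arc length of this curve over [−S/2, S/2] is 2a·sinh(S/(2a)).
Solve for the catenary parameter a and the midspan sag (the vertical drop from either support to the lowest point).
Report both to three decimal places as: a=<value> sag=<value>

a=44.766 sag=61.789

seed: a₀ = √(S³/(24(L−S))) = √(135.462³/(24·57.930)) = 42.283297
iter 1: u=1.601838  f(a)=+7.903e+00  f'(a)=-3.511e+00  a ← 42.283297 − (+7.903e+00/-3.511e+00) = 44.534299
iter 2: u=1.520873  f(a)=+6.749e-01  f'(a)=-2.934e+00  a ← 44.534299 − (+6.749e-01/-2.934e+00) = 44.764301
iter 3: u=1.513058  f(a)=+5.939e-03  f'(a)=-2.883e+00  a ← 44.764301 − (+5.939e-03/-2.883e+00) = 44.766361
iter 4: u=1.512989  f(a)=+4.687e-07  f'(a)=-2.883e+00  a ← 44.766361 − (+4.687e-07/-2.883e+00) = 44.766361
iter 5: u=1.512989  f(a)=+0.000e+00  f'(a)=-2.883e+00  a ← 44.766361 − (+0.000e+00/-2.883e+00) = 44.766361
converged: |Δa| < 1e-12 after 5 iterations
sag = a·(cosh(S/(2a)) − 1) = 44.766361·(cosh(1.512989) − 1) = 61.789462
T_max/T_min = cosh(S/(2a)) = 2.380265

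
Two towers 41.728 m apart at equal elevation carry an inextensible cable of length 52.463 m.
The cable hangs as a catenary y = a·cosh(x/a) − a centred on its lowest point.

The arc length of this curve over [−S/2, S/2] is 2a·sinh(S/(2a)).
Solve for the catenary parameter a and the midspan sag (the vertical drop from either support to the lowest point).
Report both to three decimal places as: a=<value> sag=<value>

a=17.406 sag=14.075

seed: a₀ = √(S³/(24(L−S))) = √(41.728³/(24·10.735)) = 16.793248
iter 1: u=1.242404  f(a)=+8.596e-01  f'(a)=-1.487e+00  a ← 16.793248 − (+8.596e-01/-1.487e+00) = 17.371328
iter 2: u=1.201060  f(a)=+4.638e-02  f'(a)=-1.330e+00  a ← 17.371328 − (+4.638e-02/-1.330e+00) = 17.406188
iter 3: u=1.198654  f(a)=+1.521e-04  f'(a)=-1.322e+00  a ← 17.406188 − (+1.521e-04/-1.322e+00) = 17.406303
iter 4: u=1.198646  f(a)=+1.647e-09  f'(a)=-1.322e+00  a ← 17.406303 − (+1.647e-09/-1.322e+00) = 17.406303
iter 5: u=1.198646  f(a)=-1.421e-14  f'(a)=-1.322e+00  a ← 17.406303 − (-1.421e-14/-1.322e+00) = 17.406303
converged: |Δa| < 1e-12 after 5 iterations
sag = a·(cosh(S/(2a)) − 1) = 17.406303·(cosh(1.198646) − 1) = 14.074977
T_max/T_min = cosh(S/(2a)) = 1.808614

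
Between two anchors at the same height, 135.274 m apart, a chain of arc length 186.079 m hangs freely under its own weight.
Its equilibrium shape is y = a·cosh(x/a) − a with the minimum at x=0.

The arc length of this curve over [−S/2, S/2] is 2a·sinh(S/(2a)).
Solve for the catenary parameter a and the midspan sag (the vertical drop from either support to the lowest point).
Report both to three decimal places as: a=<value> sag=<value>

seed: a₀ = √(S³/(24(L−S))) = √(135.274³/(24·50.805)) = 45.057039
iter 1: u=1.501142  f(a)=+6.041e+00  f'(a)=-2.806e+00  a ← 45.057039 − (+6.041e+00/-2.806e+00) = 47.210021
iter 2: u=1.432683  f(a)=+4.600e-01  f'(a)=-2.394e+00  a ← 47.210021 − (+4.600e-01/-2.394e+00) = 47.402206
iter 3: u=1.426875  f(a)=+3.153e-03  f'(a)=-2.361e+00  a ← 47.402206 − (+3.153e-03/-2.361e+00) = 47.403541
iter 4: u=1.426834  f(a)=+1.504e-07  f'(a)=-2.361e+00  a ← 47.403541 − (+1.504e-07/-2.361e+00) = 47.403541
iter 5: u=1.426834  f(a)=-2.842e-14  f'(a)=-2.361e+00  a ← 47.403541 − (-2.842e-14/-2.361e+00) = 47.403541
converged: |Δa| < 1e-12 after 5 iterations
sag = a·(cosh(S/(2a)) − 1) = 47.403541·(cosh(1.426834) − 1) = 57.016018
T_max/T_min = cosh(S/(2a)) = 2.202780

a=47.404 sag=57.016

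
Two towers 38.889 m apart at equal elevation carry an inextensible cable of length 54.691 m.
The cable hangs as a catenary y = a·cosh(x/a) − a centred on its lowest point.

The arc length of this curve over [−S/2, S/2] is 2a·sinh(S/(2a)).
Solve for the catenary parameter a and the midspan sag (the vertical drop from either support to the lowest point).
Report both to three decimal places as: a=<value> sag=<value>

a=13.151 sag=17.193

seed: a₀ = √(S³/(24(L−S))) = √(38.889³/(24·15.802)) = 12.453130
iter 1: u=1.561415  f(a)=+2.042e+00  f'(a)=-3.213e+00  a ← 12.453130 − (+2.042e+00/-3.213e+00) = 13.088674
iter 2: u=1.485597  f(a)=+1.667e-01  f'(a)=-2.708e+00  a ← 13.088674 − (+1.667e-01/-2.708e+00) = 13.150247
iter 3: u=1.478641  f(a)=+1.330e-03  f'(a)=-2.665e+00  a ← 13.150247 − (+1.330e-03/-2.665e+00) = 13.150746
iter 4: u=1.478585  f(a)=+8.612e-08  f'(a)=-2.664e+00  a ← 13.150746 − (+8.612e-08/-2.664e+00) = 13.150746
iter 5: u=1.478585  f(a)=-7.105e-15  f'(a)=-2.664e+00  a ← 13.150746 − (-7.105e-15/-2.664e+00) = 13.150746
converged: |Δa| < 1e-12 after 5 iterations
sag = a·(cosh(S/(2a)) − 1) = 13.150746·(cosh(1.478585) − 1) = 17.192597
T_max/T_min = cosh(S/(2a)) = 2.307348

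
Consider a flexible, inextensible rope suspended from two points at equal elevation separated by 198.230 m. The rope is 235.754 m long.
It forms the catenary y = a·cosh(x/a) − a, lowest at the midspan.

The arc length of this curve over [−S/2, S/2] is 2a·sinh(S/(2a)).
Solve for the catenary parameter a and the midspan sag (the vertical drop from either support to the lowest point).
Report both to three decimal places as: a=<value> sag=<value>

a=95.535 sag=56.195

seed: a₀ = √(S³/(24(L−S))) = √(198.230³/(24·37.524)) = 93.002342
iter 1: u=1.065726  f(a)=+2.189e+00  f'(a)=-9.024e-01  a ← 93.002342 − (+2.189e+00/-9.024e-01) = 95.428639
iter 2: u=1.038630  f(a)=+8.861e-02  f'(a)=-8.307e-01  a ← 95.428639 − (+8.861e-02/-8.307e-01) = 95.535306
iter 3: u=1.037470  f(a)=+1.587e-04  f'(a)=-8.277e-01  a ← 95.535306 − (+1.587e-04/-8.277e-01) = 95.535497
iter 4: u=1.037468  f(a)=+5.109e-10  f'(a)=-8.277e-01  a ← 95.535497 − (+5.109e-10/-8.277e-01) = 95.535497
iter 5: u=1.037468  f(a)=-2.842e-14  f'(a)=-8.277e-01  a ← 95.535497 − (-2.842e-14/-8.277e-01) = 95.535497
converged: |Δa| < 1e-12 after 5 iterations
sag = a·(cosh(S/(2a)) − 1) = 95.535497·(cosh(1.037468) − 1) = 56.194587
T_max/T_min = cosh(S/(2a)) = 1.588206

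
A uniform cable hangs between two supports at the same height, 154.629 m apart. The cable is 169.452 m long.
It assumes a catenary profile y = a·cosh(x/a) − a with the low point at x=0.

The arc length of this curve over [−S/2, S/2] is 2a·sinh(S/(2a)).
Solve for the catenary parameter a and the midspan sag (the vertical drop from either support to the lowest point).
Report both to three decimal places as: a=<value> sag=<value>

seed: a₀ = √(S³/(24(L−S))) = √(154.629³/(24·14.823)) = 101.944252
iter 1: u=0.758400  f(a)=+4.322e-01  f'(a)=-3.079e-01  a ← 101.944252 − (+4.322e-01/-3.079e-01) = 103.347958
iter 2: u=0.748099  f(a)=+9.088e-03  f'(a)=-2.951e-01  a ← 103.347958 − (+9.088e-03/-2.951e-01) = 103.378759
iter 3: u=0.747876  f(a)=+4.210e-06  f'(a)=-2.948e-01  a ← 103.378759 − (+4.210e-06/-2.948e-01) = 103.378774
iter 4: u=0.747876  f(a)=+9.095e-13  f'(a)=-2.948e-01  a ← 103.378774 − (+9.095e-13/-2.948e-01) = 103.378774
converged: |Δa| < 1e-12 after 4 iterations
sag = a·(cosh(S/(2a)) − 1) = 103.378774·(cosh(0.747876) − 1) = 30.283734
T_max/T_min = cosh(S/(2a)) = 1.292940

a=103.379 sag=30.284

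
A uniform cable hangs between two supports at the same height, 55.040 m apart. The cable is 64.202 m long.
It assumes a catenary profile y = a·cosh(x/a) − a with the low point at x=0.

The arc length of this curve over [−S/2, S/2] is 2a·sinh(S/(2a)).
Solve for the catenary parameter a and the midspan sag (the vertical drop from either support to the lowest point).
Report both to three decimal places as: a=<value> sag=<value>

seed: a₀ = √(S³/(24(L−S))) = √(55.040³/(24·9.162)) = 27.537016
iter 1: u=0.999382  f(a)=+4.686e-01  f'(a)=-7.343e-01  a ← 27.537016 − (+4.686e-01/-7.343e-01) = 28.175122
iter 2: u=0.976748  f(a)=+1.678e-02  f'(a)=-6.826e-01  a ← 28.175122 − (+1.678e-02/-6.826e-01) = 28.199709
iter 3: u=0.975897  f(a)=+2.330e-05  f'(a)=-6.807e-01  a ← 28.199709 − (+2.330e-05/-6.807e-01) = 28.199743
iter 4: u=0.975895  f(a)=+4.505e-11  f'(a)=-6.807e-01  a ← 28.199743 − (+4.505e-11/-6.807e-01) = 28.199743
iter 5: u=0.975895  f(a)=+0.000e+00  f'(a)=-6.807e-01  a ← 28.199743 − (+0.000e+00/-6.807e-01) = 28.199743
converged: |Δa| < 1e-12 after 5 iterations
sag = a·(cosh(S/(2a)) − 1) = 28.199743·(cosh(0.975895) − 1) = 14.528464
T_max/T_min = cosh(S/(2a)) = 1.515198

a=28.200 sag=14.528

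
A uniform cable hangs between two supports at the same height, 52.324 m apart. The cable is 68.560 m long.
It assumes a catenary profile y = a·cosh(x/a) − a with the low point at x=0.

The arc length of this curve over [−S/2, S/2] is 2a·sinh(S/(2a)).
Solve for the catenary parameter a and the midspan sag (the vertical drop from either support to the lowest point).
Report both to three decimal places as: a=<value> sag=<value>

seed: a₀ = √(S³/(24(L−S))) = √(52.324³/(24·16.236)) = 19.173715
iter 1: u=1.364472  f(a)=+1.580e+00  f'(a)=-2.031e+00  a ← 19.173715 − (+1.580e+00/-2.031e+00) = 19.951895
iter 2: u=1.311254  f(a)=+1.013e-01  f'(a)=-1.778e+00  a ← 19.951895 − (+1.013e-01/-1.778e+00) = 20.008869
iter 3: u=1.307520  f(a)=+4.793e-04  f'(a)=-1.761e+00  a ← 20.008869 − (+4.793e-04/-1.761e+00) = 20.009141
iter 4: u=1.307502  f(a)=+1.084e-08  f'(a)=-1.761e+00  a ← 20.009141 − (+1.084e-08/-1.761e+00) = 20.009141
iter 5: u=1.307502  f(a)=-1.421e-14  f'(a)=-1.761e+00  a ← 20.009141 − (-1.421e-14/-1.761e+00) = 20.009141
converged: |Δa| < 1e-12 after 5 iterations
sag = a·(cosh(S/(2a)) − 1) = 20.009141·(cosh(1.307502) − 1) = 19.683228
T_max/T_min = cosh(S/(2a)) = 1.983712

a=20.009 sag=19.683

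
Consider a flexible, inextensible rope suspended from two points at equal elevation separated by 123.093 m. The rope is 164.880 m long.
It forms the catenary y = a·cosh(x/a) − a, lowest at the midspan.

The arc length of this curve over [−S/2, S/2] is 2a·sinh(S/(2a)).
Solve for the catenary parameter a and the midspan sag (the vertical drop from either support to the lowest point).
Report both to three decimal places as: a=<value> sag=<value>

a=45.169 sag=48.834

seed: a₀ = √(S³/(24(L−S))) = √(123.093³/(24·41.787)) = 43.124475
iter 1: u=1.427183  f(a)=+4.468e+00  f'(a)=-2.363e+00  a ← 43.124475 − (+4.468e+00/-2.363e+00) = 45.015678
iter 2: u=1.367224  f(a)=+3.107e-01  f'(a)=-2.044e+00  a ← 45.015678 − (+3.107e-01/-2.044e+00) = 45.167671
iter 3: u=1.362623  f(a)=+1.751e-03  f'(a)=-2.021e+00  a ← 45.167671 − (+1.751e-03/-2.021e+00) = 45.168538
iter 4: u=1.362597  f(a)=+5.631e-08  f'(a)=-2.021e+00  a ← 45.168538 − (+5.631e-08/-2.021e+00) = 45.168538
iter 5: u=1.362597  f(a)=+0.000e+00  f'(a)=-2.021e+00  a ← 45.168538 − (+0.000e+00/-2.021e+00) = 45.168538
converged: |Δa| < 1e-12 after 5 iterations
sag = a·(cosh(S/(2a)) − 1) = 45.168538·(cosh(1.362597) − 1) = 48.834390
T_max/T_min = cosh(S/(2a)) = 2.081159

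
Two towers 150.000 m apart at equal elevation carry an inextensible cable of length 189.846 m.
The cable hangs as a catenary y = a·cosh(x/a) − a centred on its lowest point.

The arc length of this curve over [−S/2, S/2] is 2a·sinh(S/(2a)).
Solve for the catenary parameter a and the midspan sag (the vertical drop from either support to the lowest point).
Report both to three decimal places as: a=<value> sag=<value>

seed: a₀ = √(S³/(24(L−S))) = √(150.000³/(24·39.846)) = 59.407175
iter 1: u=1.262474  f(a)=+3.299e+00  f'(a)=-1.568e+00  a ← 59.407175 − (+3.299e+00/-1.568e+00) = 61.511157
iter 2: u=1.219291  f(a)=+1.833e-01  f'(a)=-1.398e+00  a ← 61.511157 − (+1.833e-01/-1.398e+00) = 61.642308
iter 3: u=1.216697  f(a)=+6.401e-04  f'(a)=-1.388e+00  a ← 61.642308 − (+6.401e-04/-1.388e+00) = 61.642770
iter 4: u=1.216688  f(a)=+7.864e-09  f'(a)=-1.388e+00  a ← 61.642770 − (+7.864e-09/-1.388e+00) = 61.642770
iter 5: u=1.216688  f(a)=+5.684e-14  f'(a)=-1.388e+00  a ← 61.642770 − (+5.684e-14/-1.388e+00) = 61.642770
converged: |Δa| < 1e-12 after 5 iterations
sag = a·(cosh(S/(2a)) − 1) = 61.642770·(cosh(1.216688) − 1) = 51.539415
T_max/T_min = cosh(S/(2a)) = 1.836098

a=61.643 sag=51.539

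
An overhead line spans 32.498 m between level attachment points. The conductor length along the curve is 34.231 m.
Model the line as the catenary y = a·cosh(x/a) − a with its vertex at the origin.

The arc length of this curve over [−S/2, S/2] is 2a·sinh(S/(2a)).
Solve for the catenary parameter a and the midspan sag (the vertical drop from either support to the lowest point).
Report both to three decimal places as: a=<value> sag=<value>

seed: a₀ = √(S³/(24(L−S))) = √(32.498³/(24·1.733)) = 28.726324
iter 1: u=0.565648  f(a)=+2.794e-02  f'(a)=-1.246e-01  a ← 28.726324 − (+2.794e-02/-1.246e-01) = 28.950604
iter 2: u=0.561266  f(a)=+3.306e-04  f'(a)=-1.216e-01  a ← 28.950604 − (+3.306e-04/-1.216e-01) = 28.953322
iter 3: u=0.561214  f(a)=+4.751e-08  f'(a)=-1.216e-01  a ← 28.953322 − (+4.751e-08/-1.216e-01) = 28.953322
iter 4: u=0.561214  f(a)=+7.105e-15  f'(a)=-1.216e-01  a ← 28.953322 − (+7.105e-15/-1.216e-01) = 28.953322
converged: |Δa| < 1e-12 after 4 iterations
sag = a·(cosh(S/(2a)) − 1) = 28.953322·(cosh(0.561214) − 1) = 4.680518
T_max/T_min = cosh(S/(2a)) = 1.161657

a=28.953 sag=4.681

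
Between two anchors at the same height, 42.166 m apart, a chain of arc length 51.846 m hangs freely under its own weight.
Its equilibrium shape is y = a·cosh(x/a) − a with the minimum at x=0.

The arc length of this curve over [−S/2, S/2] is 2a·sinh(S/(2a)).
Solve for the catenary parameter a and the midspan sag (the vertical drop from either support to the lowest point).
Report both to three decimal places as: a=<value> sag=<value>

a=18.552 sag=13.325

seed: a₀ = √(S³/(24(L−S))) = √(42.166³/(24·9.680)) = 17.963887
iter 1: u=1.173632  f(a)=+6.890e-01  f'(a)=-1.234e+00  a ← 17.963887 − (+6.890e-01/-1.234e+00) = 18.522353
iter 2: u=1.138246  f(a)=+3.343e-02  f'(a)=-1.117e+00  a ← 18.522353 − (+3.343e-02/-1.117e+00) = 18.552296
iter 3: u=1.136409  f(a)=+8.762e-05  f'(a)=-1.111e+00  a ← 18.552296 − (+8.762e-05/-1.111e+00) = 18.552375
iter 4: u=1.136404  f(a)=+6.053e-10  f'(a)=-1.111e+00  a ← 18.552375 − (+6.053e-10/-1.111e+00) = 18.552375
iter 5: u=1.136404  f(a)=-1.421e-14  f'(a)=-1.111e+00  a ← 18.552375 − (-1.421e-14/-1.111e+00) = 18.552375
converged: |Δa| < 1e-12 after 5 iterations
sag = a·(cosh(S/(2a)) − 1) = 18.552375·(cosh(1.136404) − 1) = 13.325400
T_max/T_min = cosh(S/(2a)) = 1.718258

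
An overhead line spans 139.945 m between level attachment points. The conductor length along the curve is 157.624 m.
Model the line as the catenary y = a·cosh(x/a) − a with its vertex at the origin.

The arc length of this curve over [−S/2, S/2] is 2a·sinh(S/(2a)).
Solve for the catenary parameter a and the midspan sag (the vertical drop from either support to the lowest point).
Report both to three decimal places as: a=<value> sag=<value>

seed: a₀ = √(S³/(24(L−S))) = √(139.945³/(24·17.679)) = 80.371414
iter 1: u=0.870614  f(a)=+6.822e-01  f'(a)=-4.742e-01  a ← 80.371414 − (+6.822e-01/-4.742e-01) = 81.810124
iter 2: u=0.855304  f(a)=+1.875e-02  f'(a)=-4.485e-01  a ← 81.810124 − (+1.875e-02/-4.485e-01) = 81.851934
iter 3: u=0.854867  f(a)=+1.505e-05  f'(a)=-4.477e-01  a ← 81.851934 − (+1.505e-05/-4.477e-01) = 81.851967
iter 4: u=0.854866  f(a)=+9.720e-12  f'(a)=-4.477e-01  a ← 81.851967 − (+9.720e-12/-4.477e-01) = 81.851967
converged: |Δa| < 1e-12 after 4 iterations
sag = a·(cosh(S/(2a)) − 1) = 81.851967·(cosh(0.854866) − 1) = 31.774948
T_max/T_min = cosh(S/(2a)) = 1.388200

a=81.852 sag=31.775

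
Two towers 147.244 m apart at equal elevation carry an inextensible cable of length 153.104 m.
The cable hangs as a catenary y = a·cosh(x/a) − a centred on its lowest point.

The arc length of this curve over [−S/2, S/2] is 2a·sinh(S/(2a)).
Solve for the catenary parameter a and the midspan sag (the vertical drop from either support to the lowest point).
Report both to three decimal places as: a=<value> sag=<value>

a=151.553 sag=18.237

seed: a₀ = √(S³/(24(L−S))) = √(147.244³/(24·5.860)) = 150.661394
iter 1: u=0.488659  f(a)=+7.036e-02  f'(a)=-7.966e-02  a ← 150.661394 − (+7.036e-02/-7.966e-02) = 151.544653
iter 2: u=0.485811  f(a)=+6.236e-04  f'(a)=-7.826e-02  a ← 151.544653 − (+6.236e-04/-7.826e-02) = 151.552622
iter 3: u=0.485785  f(a)=+4.995e-08  f'(a)=-7.824e-02  a ← 151.552622 − (+4.995e-08/-7.824e-02) = 151.552622
iter 4: u=0.485785  f(a)=-2.842e-14  f'(a)=-7.824e-02  a ← 151.552622 − (-2.842e-14/-7.824e-02) = 151.552622
converged: |Δa| < 1e-12 after 4 iterations
sag = a·(cosh(S/(2a)) − 1) = 151.552622·(cosh(0.485785) − 1) = 18.236677
T_max/T_min = cosh(S/(2a)) = 1.120332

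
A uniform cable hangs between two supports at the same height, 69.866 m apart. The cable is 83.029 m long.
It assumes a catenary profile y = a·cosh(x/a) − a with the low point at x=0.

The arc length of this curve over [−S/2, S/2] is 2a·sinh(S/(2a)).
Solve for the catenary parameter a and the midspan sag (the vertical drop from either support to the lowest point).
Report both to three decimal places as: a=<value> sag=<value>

seed: a₀ = √(S³/(24(L−S))) = √(69.866³/(24·13.163)) = 32.856081
iter 1: u=1.063213  f(a)=+7.643e-01  f'(a)=-8.956e-01  a ← 32.856081 − (+7.643e-01/-8.956e-01) = 33.709544
iter 2: u=1.036294  f(a)=+3.079e-02  f'(a)=-8.247e-01  a ← 33.709544 − (+3.079e-02/-8.247e-01) = 33.746883
iter 3: u=1.035147  f(a)=+5.463e-05  f'(a)=-8.218e-01  a ← 33.746883 − (+5.463e-05/-8.218e-01) = 33.746949
iter 4: u=1.035145  f(a)=+1.726e-10  f'(a)=-8.218e-01  a ← 33.746949 − (+1.726e-10/-8.218e-01) = 33.746949
iter 5: u=1.035145  f(a)=+1.421e-14  f'(a)=-8.218e-01  a ← 33.746949 − (+1.421e-14/-8.218e-01) = 33.746949
converged: |Δa| < 1e-12 after 5 iterations
sag = a·(cosh(S/(2a)) − 1) = 33.746949·(cosh(1.035145) − 1) = 19.753614
T_max/T_min = cosh(S/(2a)) = 1.585345

a=33.747 sag=19.754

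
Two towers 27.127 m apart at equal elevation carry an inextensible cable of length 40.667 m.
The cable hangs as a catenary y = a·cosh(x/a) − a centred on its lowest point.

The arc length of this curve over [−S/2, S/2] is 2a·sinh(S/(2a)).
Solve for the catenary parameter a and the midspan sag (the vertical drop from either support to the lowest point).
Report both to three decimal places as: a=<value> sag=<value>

a=8.368 sag=13.620

seed: a₀ = √(S³/(24(L−S))) = √(27.127³/(24·13.540)) = 7.837683
iter 1: u=1.730550  f(a)=+2.178e+00  f'(a)=-4.607e+00  a ← 7.837683 − (+2.178e+00/-4.607e+00) = 8.310506
iter 2: u=1.632091  f(a)=+2.127e-01  f'(a)=-3.747e+00  a ← 8.310506 − (+2.127e-01/-3.747e+00) = 8.367259
iter 3: u=1.621021  f(a)=+2.512e-03  f'(a)=-3.659e+00  a ← 8.367259 − (+2.512e-03/-3.659e+00) = 8.367946
iter 4: u=1.620888  f(a)=+3.596e-07  f'(a)=-3.658e+00  a ← 8.367946 − (+3.596e-07/-3.658e+00) = 8.367946
iter 5: u=1.620888  f(a)=+1.421e-14  f'(a)=-3.658e+00  a ← 8.367946 − (+1.421e-14/-3.658e+00) = 8.367946
converged: |Δa| < 1e-12 after 5 iterations
sag = a·(cosh(S/(2a)) − 1) = 8.367946·(cosh(1.620888) − 1) = 13.620091
T_max/T_min = cosh(S/(2a)) = 2.627650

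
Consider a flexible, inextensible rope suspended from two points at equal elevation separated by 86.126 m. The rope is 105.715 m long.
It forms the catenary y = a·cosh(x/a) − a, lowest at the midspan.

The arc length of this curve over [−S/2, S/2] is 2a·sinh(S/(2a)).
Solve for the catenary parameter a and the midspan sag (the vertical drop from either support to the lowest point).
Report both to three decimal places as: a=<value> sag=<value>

a=38.060 sag=27.074

seed: a₀ = √(S³/(24(L−S))) = √(86.126³/(24·19.589)) = 36.862914
iter 1: u=1.168193  f(a)=+1.381e+00  f'(a)=-1.215e+00  a ← 36.862914 − (+1.381e+00/-1.215e+00) = 37.999368
iter 2: u=1.133256  f(a)=+6.643e-02  f'(a)=-1.101e+00  a ← 37.999368 − (+6.643e-02/-1.101e+00) = 38.059719
iter 3: u=1.131459  f(a)=+1.709e-04  f'(a)=-1.095e+00  a ← 38.059719 − (+1.709e-04/-1.095e+00) = 38.059875
iter 4: u=1.131454  f(a)=+1.138e-09  f'(a)=-1.095e+00  a ← 38.059875 − (+1.138e-09/-1.095e+00) = 38.059875
iter 5: u=1.131454  f(a)=-1.421e-14  f'(a)=-1.095e+00  a ← 38.059875 − (-1.421e-14/-1.095e+00) = 38.059875
converged: |Δa| < 1e-12 after 5 iterations
sag = a·(cosh(S/(2a)) − 1) = 38.059875·(cosh(1.131454) − 1) = 27.074366
T_max/T_min = cosh(S/(2a)) = 1.711362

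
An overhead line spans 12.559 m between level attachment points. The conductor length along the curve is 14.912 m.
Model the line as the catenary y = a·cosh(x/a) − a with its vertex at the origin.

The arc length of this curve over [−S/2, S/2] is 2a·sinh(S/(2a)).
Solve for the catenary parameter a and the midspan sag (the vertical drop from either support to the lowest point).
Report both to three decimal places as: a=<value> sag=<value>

a=6.082 sag=3.540

seed: a₀ = √(S³/(24(L−S))) = √(12.559³/(24·2.353)) = 5.922649
iter 1: u=1.060252  f(a)=+1.359e-01  f'(a)=-8.876e-01  a ← 5.922649 − (+1.359e-01/-8.876e-01) = 6.075709
iter 2: u=1.033542  f(a)=+5.444e-03  f'(a)=-8.177e-01  a ← 6.075709 − (+5.444e-03/-8.177e-01) = 6.082367
iter 3: u=1.032410  f(a)=+9.553e-06  f'(a)=-8.148e-01  a ← 6.082367 − (+9.553e-06/-8.148e-01) = 6.082379
iter 4: u=1.032409  f(a)=+2.953e-11  f'(a)=-8.148e-01  a ← 6.082379 − (+2.953e-11/-8.148e-01) = 6.082379
iter 5: u=1.032409  f(a)=+0.000e+00  f'(a)=-8.148e-01  a ← 6.082379 − (+0.000e+00/-8.148e-01) = 6.082379
converged: |Δa| < 1e-12 after 5 iterations
sag = a·(cosh(S/(2a)) − 1) = 6.082379·(cosh(1.032409) − 1) = 3.539849
T_max/T_min = cosh(S/(2a)) = 1.581984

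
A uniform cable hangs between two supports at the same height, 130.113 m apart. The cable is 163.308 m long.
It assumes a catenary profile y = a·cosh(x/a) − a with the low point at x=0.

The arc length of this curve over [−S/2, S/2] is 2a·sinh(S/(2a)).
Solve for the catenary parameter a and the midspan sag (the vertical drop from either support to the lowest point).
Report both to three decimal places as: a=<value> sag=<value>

a=54.487 sag=43.677

seed: a₀ = √(S³/(24(L−S))) = √(130.113³/(24·33.195)) = 52.582239
iter 1: u=1.237233  f(a)=+2.635e+00  f'(a)=-1.467e+00  a ← 52.582239 − (+2.635e+00/-1.467e+00) = 54.378917
iter 2: u=1.196355  f(a)=+1.411e-01  f'(a)=-1.313e+00  a ← 54.378917 − (+1.411e-01/-1.313e+00) = 54.486333
iter 3: u=1.193997  f(a)=+4.551e-04  f'(a)=-1.305e+00  a ← 54.486333 − (+4.551e-04/-1.305e+00) = 54.486682
iter 4: u=1.193989  f(a)=+4.768e-09  f'(a)=-1.305e+00  a ← 54.486682 − (+4.768e-09/-1.305e+00) = 54.486682
iter 5: u=1.193989  f(a)=+0.000e+00  f'(a)=-1.305e+00  a ← 54.486682 − (+0.000e+00/-1.305e+00) = 54.486682
converged: |Δa| < 1e-12 after 5 iterations
sag = a·(cosh(S/(2a)) − 1) = 54.486682·(cosh(1.193989) − 1) = 43.677335
T_max/T_min = cosh(S/(2a)) = 1.801615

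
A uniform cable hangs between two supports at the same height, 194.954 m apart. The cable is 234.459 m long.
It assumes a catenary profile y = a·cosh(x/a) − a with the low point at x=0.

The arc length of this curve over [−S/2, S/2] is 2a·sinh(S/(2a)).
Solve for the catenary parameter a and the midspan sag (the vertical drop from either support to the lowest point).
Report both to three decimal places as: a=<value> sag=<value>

seed: a₀ = √(S³/(24(L−S))) = √(194.954³/(24·39.505)) = 88.402912
iter 1: u=1.102645  f(a)=+2.472e+00  f'(a)=-1.007e+00  a ← 88.402912 − (+2.472e+00/-1.007e+00) = 90.857410
iter 2: u=1.072857  f(a)=+1.067e-01  f'(a)=-9.220e-01  a ← 90.857410 − (+1.067e-01/-9.220e-01) = 90.973142
iter 3: u=1.071492  f(a)=+2.186e-04  f'(a)=-9.182e-01  a ← 90.973142 − (+2.186e-04/-9.182e-01) = 90.973380
iter 4: u=1.071489  f(a)=+9.219e-10  f'(a)=-9.182e-01  a ← 90.973380 − (+9.219e-10/-9.182e-01) = 90.973380
iter 5: u=1.071489  f(a)=+2.842e-14  f'(a)=-9.182e-01  a ← 90.973380 − (+2.842e-14/-9.182e-01) = 90.973380
converged: |Δa| < 1e-12 after 5 iterations
sag = a·(cosh(S/(2a)) − 1) = 90.973380·(cosh(1.071489) − 1) = 57.414327
T_max/T_min = cosh(S/(2a)) = 1.631111

a=90.973 sag=57.414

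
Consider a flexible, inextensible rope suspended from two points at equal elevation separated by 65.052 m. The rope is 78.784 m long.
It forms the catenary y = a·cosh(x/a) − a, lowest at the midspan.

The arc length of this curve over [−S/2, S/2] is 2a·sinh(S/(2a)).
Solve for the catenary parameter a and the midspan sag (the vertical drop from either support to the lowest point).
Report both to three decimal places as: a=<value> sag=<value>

seed: a₀ = √(S³/(24(L−S))) = √(65.052³/(24·13.732)) = 28.901372
iter 1: u=1.125414  f(a)=+8.963e-01  f'(a)=-1.076e+00  a ← 28.901372 − (+8.963e-01/-1.076e+00) = 29.734220
iter 2: u=1.093891  f(a)=+4.020e-02  f'(a)=-9.816e-01  a ← 29.734220 − (+4.020e-02/-9.816e-01) = 29.775177
iter 3: u=1.092386  f(a)=+8.930e-05  f'(a)=-9.773e-01  a ← 29.775177 − (+8.930e-05/-9.773e-01) = 29.775268
iter 4: u=1.092383  f(a)=+4.427e-10  f'(a)=-9.772e-01  a ← 29.775268 − (+4.427e-10/-9.772e-01) = 29.775268
iter 5: u=1.092383  f(a)=+0.000e+00  f'(a)=-9.772e-01  a ← 29.775268 − (+0.000e+00/-9.772e-01) = 29.775268
converged: |Δa| < 1e-12 after 5 iterations
sag = a·(cosh(S/(2a)) − 1) = 29.775268·(cosh(1.092383) − 1) = 19.603839
T_max/T_min = cosh(S/(2a)) = 1.658393

a=29.775 sag=19.604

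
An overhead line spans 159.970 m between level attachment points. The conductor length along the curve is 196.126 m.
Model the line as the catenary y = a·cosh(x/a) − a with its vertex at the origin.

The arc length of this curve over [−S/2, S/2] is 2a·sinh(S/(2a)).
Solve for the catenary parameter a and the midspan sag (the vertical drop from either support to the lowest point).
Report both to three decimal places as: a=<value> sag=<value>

a=70.902 sag=50.108

seed: a₀ = √(S³/(24(L−S))) = √(159.970³/(24·36.156)) = 68.685017
iter 1: u=1.164519  f(a)=+2.532e+00  f'(a)=-1.203e+00  a ← 68.685017 − (+2.532e+00/-1.203e+00) = 70.790527
iter 2: u=1.129883  f(a)=+1.211e-01  f'(a)=-1.090e+00  a ← 70.790527 − (+1.211e-01/-1.090e+00) = 70.901617
iter 3: u=1.128112  f(a)=+3.078e-04  f'(a)=-1.085e+00  a ← 70.901617 − (+3.078e-04/-1.085e+00) = 70.901901
iter 4: u=1.128108  f(a)=+1.999e-09  f'(a)=-1.085e+00  a ← 70.901901 − (+1.999e-09/-1.085e+00) = 70.901901
iter 5: u=1.128108  f(a)=+0.000e+00  f'(a)=-1.085e+00  a ← 70.901901 − (+0.000e+00/-1.085e+00) = 70.901901
converged: |Δa| < 1e-12 after 5 iterations
sag = a·(cosh(S/(2a)) − 1) = 70.901901·(cosh(1.128108) − 1) = 50.108146
T_max/T_min = cosh(S/(2a)) = 1.706725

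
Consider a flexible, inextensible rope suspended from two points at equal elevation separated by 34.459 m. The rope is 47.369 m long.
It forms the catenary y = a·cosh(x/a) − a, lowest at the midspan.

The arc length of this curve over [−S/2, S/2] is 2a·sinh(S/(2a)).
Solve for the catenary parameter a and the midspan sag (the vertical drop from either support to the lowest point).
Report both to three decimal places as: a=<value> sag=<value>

a=12.089 sag=14.502

seed: a₀ = √(S³/(24(L−S))) = √(34.459³/(24·12.910)) = 11.491726
iter 1: u=1.499296  f(a)=+1.531e+00  f'(a)=-2.794e+00  a ← 11.491726 − (+1.531e+00/-2.794e+00) = 12.039704
iter 2: u=1.431057  f(a)=+1.163e-01  f'(a)=-2.384e+00  a ← 12.039704 − (+1.163e-01/-2.384e+00) = 12.088494
iter 3: u=1.425281  f(a)=+7.936e-04  f'(a)=-2.352e+00  a ← 12.088494 − (+7.936e-04/-2.352e+00) = 12.088831
iter 4: u=1.425241  f(a)=+3.748e-08  f'(a)=-2.352e+00  a ← 12.088831 − (+3.748e-08/-2.352e+00) = 12.088831
iter 5: u=1.425241  f(a)=-7.105e-15  f'(a)=-2.352e+00  a ← 12.088831 − (-7.105e-15/-2.352e+00) = 12.088831
converged: |Δa| < 1e-12 after 5 iterations
sag = a·(cosh(S/(2a)) − 1) = 12.088831·(cosh(1.425241) − 1) = 14.502434
T_max/T_min = cosh(S/(2a)) = 2.199656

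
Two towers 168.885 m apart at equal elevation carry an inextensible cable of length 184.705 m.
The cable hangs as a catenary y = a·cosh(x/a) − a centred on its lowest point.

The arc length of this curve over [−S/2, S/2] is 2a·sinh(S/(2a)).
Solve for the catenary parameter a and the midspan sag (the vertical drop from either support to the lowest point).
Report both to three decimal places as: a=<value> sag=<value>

seed: a₀ = √(S³/(24(L−S))) = √(168.885³/(24·15.820)) = 112.636139
iter 1: u=0.749693  f(a)=+4.506e-01  f'(a)=-2.970e-01  a ← 112.636139 − (+4.506e-01/-2.970e-01) = 114.153142
iter 2: u=0.739730  f(a)=+9.264e-03  f'(a)=-2.849e-01  a ← 114.153142 − (+9.264e-03/-2.849e-01) = 114.185658
iter 3: u=0.739519  f(a)=+4.099e-06  f'(a)=-2.847e-01  a ← 114.185658 − (+4.099e-06/-2.847e-01) = 114.185672
iter 4: u=0.739519  f(a)=+7.958e-13  f'(a)=-2.847e-01  a ← 114.185672 − (+7.958e-13/-2.847e-01) = 114.185672
converged: |Δa| < 1e-12 after 4 iterations
sag = a·(cosh(S/(2a)) − 1) = 114.185672·(cosh(0.739519) − 1) = 32.672600
T_max/T_min = cosh(S/(2a)) = 1.286136

a=114.186 sag=32.673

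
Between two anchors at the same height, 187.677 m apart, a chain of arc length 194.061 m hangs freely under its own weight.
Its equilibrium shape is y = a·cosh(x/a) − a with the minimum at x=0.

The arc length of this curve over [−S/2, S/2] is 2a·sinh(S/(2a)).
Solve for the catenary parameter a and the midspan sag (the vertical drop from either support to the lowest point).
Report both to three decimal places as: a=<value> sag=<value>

seed: a₀ = √(S³/(24(L−S))) = √(187.677³/(24·6.384)) = 207.713402
iter 1: u=0.451769  f(a)=+6.546e-02  f'(a)=-6.273e-02  a ← 207.713402 − (+6.546e-02/-6.273e-02) = 208.756946
iter 2: u=0.449511  f(a)=+4.966e-04  f'(a)=-6.178e-02  a ← 208.756946 − (+4.966e-04/-6.178e-02) = 208.764984
iter 3: u=0.449493  f(a)=+2.907e-08  f'(a)=-6.178e-02  a ← 208.764984 − (+2.907e-08/-6.178e-02) = 208.764985
iter 4: u=0.449493  f(a)=+0.000e+00  f'(a)=-6.178e-02  a ← 208.764985 − (+0.000e+00/-6.178e-02) = 208.764985
converged: |Δa| < 1e-12 after 4 iterations
sag = a·(cosh(S/(2a)) − 1) = 208.764985·(cosh(0.449493) − 1) = 21.447388
T_max/T_min = cosh(S/(2a)) = 1.102735

a=208.765 sag=21.447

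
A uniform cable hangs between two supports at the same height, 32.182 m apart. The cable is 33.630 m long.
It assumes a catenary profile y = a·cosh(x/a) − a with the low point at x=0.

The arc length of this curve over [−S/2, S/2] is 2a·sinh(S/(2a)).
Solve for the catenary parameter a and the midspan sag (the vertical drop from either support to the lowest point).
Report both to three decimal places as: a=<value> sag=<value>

a=31.176 sag=4.246

seed: a₀ = √(S³/(24(L−S))) = √(32.182³/(24·1.448)) = 30.969176
iter 1: u=0.519581  f(a)=+1.967e-02  f'(a)=-9.606e-02  a ← 30.969176 − (+1.967e-02/-9.606e-02) = 31.173957
iter 2: u=0.516168  f(a)=+1.968e-04  f'(a)=-9.415e-02  a ← 31.173957 − (+1.968e-04/-9.415e-02) = 31.176047
iter 3: u=0.516133  f(a)=+2.015e-08  f'(a)=-9.413e-02  a ← 31.176047 − (+2.015e-08/-9.413e-02) = 31.176047
iter 4: u=0.516133  f(a)=+7.105e-15  f'(a)=-9.413e-02  a ← 31.176047 − (+7.105e-15/-9.413e-02) = 31.176047
converged: |Δa| < 1e-12 after 4 iterations
sag = a·(cosh(S/(2a)) − 1) = 31.176047·(cosh(0.516133) − 1) = 4.245558
T_max/T_min = cosh(S/(2a)) = 1.136180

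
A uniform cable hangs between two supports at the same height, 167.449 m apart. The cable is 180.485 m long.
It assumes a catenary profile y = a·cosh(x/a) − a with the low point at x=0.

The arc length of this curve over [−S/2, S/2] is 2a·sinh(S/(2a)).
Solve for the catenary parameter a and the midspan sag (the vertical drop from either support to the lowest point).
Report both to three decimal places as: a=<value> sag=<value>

seed: a₀ = √(S³/(24(L−S))) = √(167.449³/(24·13.036)) = 122.502807
iter 1: u=0.683450  f(a)=+3.079e-01  f'(a)=-2.229e-01  a ← 122.502807 − (+3.079e-01/-2.229e-01) = 123.883767
iter 2: u=0.675831  f(a)=+5.283e-03  f'(a)=-2.153e-01  a ← 123.883767 − (+5.283e-03/-2.153e-01) = 123.908301
iter 3: u=0.675697  f(a)=+1.616e-06  f'(a)=-2.152e-01  a ← 123.908301 − (+1.616e-06/-2.152e-01) = 123.908309
iter 4: u=0.675697  f(a)=+1.421e-13  f'(a)=-2.152e-01  a ← 123.908309 − (+1.421e-13/-2.152e-01) = 123.908309
converged: |Δa| < 1e-12 after 4 iterations
sag = a·(cosh(S/(2a)) − 1) = 123.908309·(cosh(0.675697) − 1) = 29.378931
T_max/T_min = cosh(S/(2a)) = 1.237102

a=123.908 sag=29.379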